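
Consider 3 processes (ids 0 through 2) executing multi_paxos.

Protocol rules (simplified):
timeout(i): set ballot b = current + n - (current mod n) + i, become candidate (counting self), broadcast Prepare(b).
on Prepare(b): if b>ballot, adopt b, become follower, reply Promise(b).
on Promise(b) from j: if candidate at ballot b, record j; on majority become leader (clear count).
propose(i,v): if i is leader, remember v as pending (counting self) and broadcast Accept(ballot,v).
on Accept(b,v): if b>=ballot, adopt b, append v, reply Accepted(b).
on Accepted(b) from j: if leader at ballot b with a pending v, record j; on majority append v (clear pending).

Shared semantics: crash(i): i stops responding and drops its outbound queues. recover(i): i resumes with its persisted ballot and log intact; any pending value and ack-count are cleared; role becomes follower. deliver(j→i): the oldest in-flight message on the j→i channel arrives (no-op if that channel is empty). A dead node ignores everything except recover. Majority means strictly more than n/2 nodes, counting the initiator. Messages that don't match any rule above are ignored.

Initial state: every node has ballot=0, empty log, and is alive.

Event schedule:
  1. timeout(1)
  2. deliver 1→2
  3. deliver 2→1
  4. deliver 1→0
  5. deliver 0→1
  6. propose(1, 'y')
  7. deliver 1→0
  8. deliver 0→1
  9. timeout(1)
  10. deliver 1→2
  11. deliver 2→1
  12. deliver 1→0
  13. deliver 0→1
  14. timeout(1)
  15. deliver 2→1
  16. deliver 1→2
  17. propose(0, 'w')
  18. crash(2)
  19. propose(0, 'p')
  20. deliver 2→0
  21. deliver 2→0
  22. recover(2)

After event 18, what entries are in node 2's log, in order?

y

1. timeout(1):  <1:cand b4 ->
2. deliver 1→2:  <2:foll b4 ->
3. deliver 2→1:  <1:lead b4 ->
4. deliver 1→0:  <0:foll b4 ->
5. deliver 0→1:  nop
6. propose(1,'y'):  nop
7. deliver 1→0:  <0:foll b4 y>
8. deliver 0→1:  <1:lead b4 y>
9. timeout(1):  <1:cand b7 y>
10. deliver 1→2:  <2:foll b4 y>
11. deliver 2→1:  nop
12. deliver 1→0:  <0:foll b7 y>
13. deliver 0→1:  <1:lead b7 y>
14. timeout(1):  <1:cand b10 y>
15. deliver 2→1:  nop
16. deliver 1→2:  <2:foll b7 y>
17. propose(0,'w'):  nop
18. crash(2):  <2:✗foll b7 y>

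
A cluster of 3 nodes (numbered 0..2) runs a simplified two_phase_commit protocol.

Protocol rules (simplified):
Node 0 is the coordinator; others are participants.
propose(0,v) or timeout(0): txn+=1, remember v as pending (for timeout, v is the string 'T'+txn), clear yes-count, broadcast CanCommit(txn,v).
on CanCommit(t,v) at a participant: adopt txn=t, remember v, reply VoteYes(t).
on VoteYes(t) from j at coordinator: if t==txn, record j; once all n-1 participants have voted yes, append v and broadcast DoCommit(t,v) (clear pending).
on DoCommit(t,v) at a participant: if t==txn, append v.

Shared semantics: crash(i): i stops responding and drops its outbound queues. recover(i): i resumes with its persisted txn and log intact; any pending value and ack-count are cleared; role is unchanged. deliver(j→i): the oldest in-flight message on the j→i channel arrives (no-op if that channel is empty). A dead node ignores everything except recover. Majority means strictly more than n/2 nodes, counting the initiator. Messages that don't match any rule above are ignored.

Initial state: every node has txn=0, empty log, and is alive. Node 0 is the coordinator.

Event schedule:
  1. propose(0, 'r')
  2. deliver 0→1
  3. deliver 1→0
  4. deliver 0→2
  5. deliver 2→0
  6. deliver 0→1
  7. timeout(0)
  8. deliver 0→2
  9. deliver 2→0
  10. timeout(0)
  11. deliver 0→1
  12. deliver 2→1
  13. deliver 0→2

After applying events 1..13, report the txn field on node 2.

[1] propose(0,'r') → N0(coor t1 [-])
[2] deliver 0→1 → N1(part t1 [-])
[3] deliver 1→0 → ∅
[4] deliver 0→2 → N2(part t1 [-])
[5] deliver 2→0 → N0(coor t1 [r])
[6] deliver 0→1 → N1(part t1 [r])
[7] timeout(0) → N0(coor t2 [r])
[8] deliver 0→2 → N2(part t1 [r])
[9] deliver 2→0 → ∅
[10] timeout(0) → N0(coor t3 [r])
[11] deliver 0→1 → N1(part t2 [r])
[12] deliver 2→1 → ∅
[13] deliver 0→2 → N2(part t2 [r])

2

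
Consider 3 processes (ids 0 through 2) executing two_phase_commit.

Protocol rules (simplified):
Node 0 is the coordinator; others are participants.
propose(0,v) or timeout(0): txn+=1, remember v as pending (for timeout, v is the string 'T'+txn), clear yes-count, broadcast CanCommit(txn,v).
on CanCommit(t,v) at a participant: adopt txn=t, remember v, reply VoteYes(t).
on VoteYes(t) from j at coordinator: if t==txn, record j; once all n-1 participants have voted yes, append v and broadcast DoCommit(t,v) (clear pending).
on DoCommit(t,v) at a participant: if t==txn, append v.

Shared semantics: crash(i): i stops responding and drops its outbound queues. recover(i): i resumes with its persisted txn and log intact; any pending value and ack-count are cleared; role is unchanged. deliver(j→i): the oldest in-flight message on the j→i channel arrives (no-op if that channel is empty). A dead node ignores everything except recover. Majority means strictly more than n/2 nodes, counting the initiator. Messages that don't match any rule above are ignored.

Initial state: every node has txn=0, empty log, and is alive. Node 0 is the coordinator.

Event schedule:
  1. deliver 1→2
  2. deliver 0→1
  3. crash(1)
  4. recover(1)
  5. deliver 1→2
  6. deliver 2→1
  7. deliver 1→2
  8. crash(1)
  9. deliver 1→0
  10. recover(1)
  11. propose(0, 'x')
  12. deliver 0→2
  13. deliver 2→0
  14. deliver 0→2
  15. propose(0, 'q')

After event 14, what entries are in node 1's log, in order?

e1 deliver 1→2: ·
e2 deliver 0→1: ·
e3 crash(1): 1[✗part,t=0,-]
e4 recover(1): 1[part,t=0,-]
e5 deliver 1→2: ·
e6 deliver 2→1: ·
e7 deliver 1→2: ·
e8 crash(1): 1[✗part,t=0,-]
e9 deliver 1→0: ·
e10 recover(1): 1[part,t=0,-]
e11 propose(0,'x'): 0[coor,t=1,-]
e12 deliver 0→2: 2[part,t=1,-]
e13 deliver 2→0: ·
e14 deliver 0→2: ·

empty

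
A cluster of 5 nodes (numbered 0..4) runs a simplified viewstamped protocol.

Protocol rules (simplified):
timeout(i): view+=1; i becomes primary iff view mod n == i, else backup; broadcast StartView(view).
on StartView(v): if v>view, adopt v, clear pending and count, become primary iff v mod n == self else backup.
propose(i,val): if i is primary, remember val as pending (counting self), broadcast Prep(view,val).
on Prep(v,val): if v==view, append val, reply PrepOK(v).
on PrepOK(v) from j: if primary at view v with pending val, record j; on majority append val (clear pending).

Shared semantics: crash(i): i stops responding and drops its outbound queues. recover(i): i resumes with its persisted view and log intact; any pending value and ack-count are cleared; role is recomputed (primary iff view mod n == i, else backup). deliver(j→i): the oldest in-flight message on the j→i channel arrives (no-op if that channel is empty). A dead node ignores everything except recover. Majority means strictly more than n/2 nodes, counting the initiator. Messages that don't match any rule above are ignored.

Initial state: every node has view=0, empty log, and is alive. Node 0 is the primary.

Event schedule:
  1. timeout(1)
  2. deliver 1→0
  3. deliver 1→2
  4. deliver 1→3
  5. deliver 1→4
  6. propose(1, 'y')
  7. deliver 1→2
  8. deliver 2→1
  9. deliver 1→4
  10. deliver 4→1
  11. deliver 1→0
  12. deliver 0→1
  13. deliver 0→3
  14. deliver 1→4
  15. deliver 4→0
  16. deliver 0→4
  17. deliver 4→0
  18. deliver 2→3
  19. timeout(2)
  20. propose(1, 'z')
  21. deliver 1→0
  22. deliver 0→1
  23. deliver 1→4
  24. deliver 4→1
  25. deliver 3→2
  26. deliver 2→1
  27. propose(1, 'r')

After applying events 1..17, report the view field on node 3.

1. timeout(1):  <1:prim v1 ->
2. deliver 1→0:  <0:back v1 ->
3. deliver 1→2:  <2:back v1 ->
4. deliver 1→3:  <3:back v1 ->
5. deliver 1→4:  <4:back v1 ->
6. propose(1,'y'):  nop
7. deliver 1→2:  <2:back v1 y>
8. deliver 2→1:  nop
9. deliver 1→4:  <4:back v1 y>
10. deliver 4→1:  <1:prim v1 y>
11. deliver 1→0:  <0:back v1 y>
12. deliver 0→1:  nop
13. deliver 0→3:  nop
14. deliver 1→4:  nop
15. deliver 4→0:  nop
16. deliver 0→4:  nop
17. deliver 4→0:  nop

1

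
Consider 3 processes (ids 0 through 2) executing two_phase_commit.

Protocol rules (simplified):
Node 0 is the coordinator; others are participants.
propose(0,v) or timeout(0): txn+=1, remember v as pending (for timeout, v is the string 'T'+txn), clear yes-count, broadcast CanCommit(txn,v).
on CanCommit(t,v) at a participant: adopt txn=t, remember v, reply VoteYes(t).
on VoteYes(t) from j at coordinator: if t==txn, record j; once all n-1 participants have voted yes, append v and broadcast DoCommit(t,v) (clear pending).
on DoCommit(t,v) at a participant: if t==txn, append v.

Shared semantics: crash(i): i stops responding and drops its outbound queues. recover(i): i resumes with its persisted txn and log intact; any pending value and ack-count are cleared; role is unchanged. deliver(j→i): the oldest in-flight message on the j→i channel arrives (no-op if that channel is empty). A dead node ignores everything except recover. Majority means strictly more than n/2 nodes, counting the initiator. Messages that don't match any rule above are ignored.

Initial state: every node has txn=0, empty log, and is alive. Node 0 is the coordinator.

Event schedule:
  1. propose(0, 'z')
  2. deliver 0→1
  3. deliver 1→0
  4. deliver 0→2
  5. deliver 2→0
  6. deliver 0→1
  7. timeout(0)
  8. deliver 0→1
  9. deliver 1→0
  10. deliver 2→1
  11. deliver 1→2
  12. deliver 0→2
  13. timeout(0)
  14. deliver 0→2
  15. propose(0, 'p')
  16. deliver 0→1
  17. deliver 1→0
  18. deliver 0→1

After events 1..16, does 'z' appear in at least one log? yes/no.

after 1 — propose(0,'z'): n0:coor/t1/[-]
after 2 — deliver 0→1: n1:part/t1/[-]
after 3 — deliver 1→0: ·
after 4 — deliver 0→2: n2:part/t1/[-]
after 5 — deliver 2→0: n0:coor/t1/[z]
after 6 — deliver 0→1: n1:part/t1/[z]
after 7 — timeout(0): n0:coor/t2/[z]
after 8 — deliver 0→1: n1:part/t2/[z]
after 9 — deliver 1→0: ·
after 10 — deliver 2→1: ·
after 11 — deliver 1→2: ·
after 12 — deliver 0→2: n2:part/t1/[z]
after 13 — timeout(0): n0:coor/t3/[z]
after 14 — deliver 0→2: n2:part/t2/[z]
after 15 — propose(0,'p'): n0:coor/t4/[z]
after 16 — deliver 0→1: n1:part/t3/[z]

yes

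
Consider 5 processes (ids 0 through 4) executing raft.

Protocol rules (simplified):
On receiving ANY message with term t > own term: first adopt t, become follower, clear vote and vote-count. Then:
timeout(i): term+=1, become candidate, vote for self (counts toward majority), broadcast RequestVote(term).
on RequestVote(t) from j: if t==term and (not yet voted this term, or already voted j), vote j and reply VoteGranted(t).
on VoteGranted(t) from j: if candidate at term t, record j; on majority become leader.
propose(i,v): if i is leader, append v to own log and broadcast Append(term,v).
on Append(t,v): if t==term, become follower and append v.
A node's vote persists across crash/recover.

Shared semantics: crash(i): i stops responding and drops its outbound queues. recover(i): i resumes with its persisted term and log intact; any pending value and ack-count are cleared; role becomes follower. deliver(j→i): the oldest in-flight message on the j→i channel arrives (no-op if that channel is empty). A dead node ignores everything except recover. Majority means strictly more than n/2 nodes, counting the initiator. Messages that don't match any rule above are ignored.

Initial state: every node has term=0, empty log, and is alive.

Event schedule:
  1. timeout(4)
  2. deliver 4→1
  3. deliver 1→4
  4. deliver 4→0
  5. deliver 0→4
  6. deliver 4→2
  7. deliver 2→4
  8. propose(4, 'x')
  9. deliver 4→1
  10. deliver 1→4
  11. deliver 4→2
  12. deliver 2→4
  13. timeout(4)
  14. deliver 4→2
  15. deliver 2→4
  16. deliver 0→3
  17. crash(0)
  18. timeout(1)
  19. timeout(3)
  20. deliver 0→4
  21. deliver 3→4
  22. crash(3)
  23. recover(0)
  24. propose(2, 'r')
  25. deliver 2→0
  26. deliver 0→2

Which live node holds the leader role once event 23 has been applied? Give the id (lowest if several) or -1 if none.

after 1 — timeout(4): n4:cand/t1/[-]
after 2 — deliver 4→1: n1:foll/t1/[-]
after 3 — deliver 1→4: ·
after 4 — deliver 4→0: n0:foll/t1/[-]
after 5 — deliver 0→4: n4:lead/t1/[-]
after 6 — deliver 4→2: n2:foll/t1/[-]
after 7 — deliver 2→4: ·
after 8 — propose(4,'x'): n4:lead/t1/[x]
after 9 — deliver 4→1: n1:foll/t1/[x]
after 10 — deliver 1→4: ·
after 11 — deliver 4→2: n2:foll/t1/[x]
after 12 — deliver 2→4: ·
after 13 — timeout(4): n4:cand/t2/[x]
after 14 — deliver 4→2: n2:foll/t2/[x]
after 15 — deliver 2→4: ·
after 16 — deliver 0→3: ·
after 17 — crash(0): n0:✗foll/t1/[-]
after 18 — timeout(1): n1:cand/t2/[x]
after 19 — timeout(3): n3:cand/t1/[-]
after 20 — deliver 0→4: ·
after 21 — deliver 3→4: ·
after 22 — crash(3): n3:✗cand/t1/[-]
after 23 — recover(0): n0:foll/t1/[-]

-1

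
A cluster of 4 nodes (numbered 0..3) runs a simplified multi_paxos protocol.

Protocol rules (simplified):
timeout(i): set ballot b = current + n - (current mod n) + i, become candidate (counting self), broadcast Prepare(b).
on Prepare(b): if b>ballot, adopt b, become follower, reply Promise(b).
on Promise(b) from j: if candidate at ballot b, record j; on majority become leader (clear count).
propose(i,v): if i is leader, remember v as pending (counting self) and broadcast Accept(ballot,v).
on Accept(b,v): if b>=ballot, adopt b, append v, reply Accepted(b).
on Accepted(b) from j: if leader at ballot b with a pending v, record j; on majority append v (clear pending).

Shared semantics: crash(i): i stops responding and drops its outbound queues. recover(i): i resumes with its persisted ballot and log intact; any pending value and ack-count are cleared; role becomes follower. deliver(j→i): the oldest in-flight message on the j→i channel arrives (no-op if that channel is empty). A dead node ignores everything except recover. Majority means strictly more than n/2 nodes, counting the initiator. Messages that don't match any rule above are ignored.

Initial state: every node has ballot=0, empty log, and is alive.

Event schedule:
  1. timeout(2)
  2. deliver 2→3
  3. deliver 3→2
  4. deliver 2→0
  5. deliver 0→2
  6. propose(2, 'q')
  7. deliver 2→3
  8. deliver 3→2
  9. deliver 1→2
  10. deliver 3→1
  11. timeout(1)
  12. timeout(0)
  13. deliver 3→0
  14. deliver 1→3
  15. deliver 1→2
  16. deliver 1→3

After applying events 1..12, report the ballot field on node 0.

8

step 1 timeout(2): 2={cand,b=6,log=-}
step 2 deliver 2→3: 3={foll,b=6,log=-}
step 3 deliver 3→2: —
step 4 deliver 2→0: 0={foll,b=6,log=-}
step 5 deliver 0→2: 2={lead,b=6,log=-}
step 6 propose(2,'q'): —
step 7 deliver 2→3: 3={foll,b=6,log=q}
step 8 deliver 3→2: —
step 9 deliver 1→2: —
step 10 deliver 3→1: —
step 11 timeout(1): 1={cand,b=5,log=-}
step 12 timeout(0): 0={cand,b=8,log=-}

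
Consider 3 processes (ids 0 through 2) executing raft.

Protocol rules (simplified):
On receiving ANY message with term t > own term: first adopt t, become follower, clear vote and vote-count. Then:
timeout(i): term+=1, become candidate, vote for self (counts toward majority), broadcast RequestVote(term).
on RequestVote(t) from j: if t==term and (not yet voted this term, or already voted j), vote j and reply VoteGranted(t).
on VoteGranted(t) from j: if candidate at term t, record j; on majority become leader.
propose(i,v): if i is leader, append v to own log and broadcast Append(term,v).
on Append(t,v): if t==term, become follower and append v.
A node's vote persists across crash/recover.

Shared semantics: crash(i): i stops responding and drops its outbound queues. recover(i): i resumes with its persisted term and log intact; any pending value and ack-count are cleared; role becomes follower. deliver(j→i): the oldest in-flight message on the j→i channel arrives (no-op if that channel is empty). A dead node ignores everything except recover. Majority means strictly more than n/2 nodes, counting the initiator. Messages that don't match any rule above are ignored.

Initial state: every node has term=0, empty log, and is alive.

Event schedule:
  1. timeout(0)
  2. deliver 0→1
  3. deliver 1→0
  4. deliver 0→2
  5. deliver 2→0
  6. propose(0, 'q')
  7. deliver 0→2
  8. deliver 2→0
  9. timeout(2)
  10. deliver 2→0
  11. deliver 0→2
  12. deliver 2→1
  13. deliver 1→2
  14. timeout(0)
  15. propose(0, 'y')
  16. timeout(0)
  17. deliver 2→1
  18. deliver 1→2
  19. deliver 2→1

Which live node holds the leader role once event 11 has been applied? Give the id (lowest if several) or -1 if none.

2

[1] timeout(0) → N0(cand t1 [-])
[2] deliver 0→1 → N1(foll t1 [-])
[3] deliver 1→0 → N0(lead t1 [-])
[4] deliver 0→2 → N2(foll t1 [-])
[5] deliver 2→0 → ∅
[6] propose(0,'q') → N0(lead t1 [q])
[7] deliver 0→2 → N2(foll t1 [q])
[8] deliver 2→0 → ∅
[9] timeout(2) → N2(cand t2 [q])
[10] deliver 2→0 → N0(foll t2 [q])
[11] deliver 0→2 → N2(lead t2 [q])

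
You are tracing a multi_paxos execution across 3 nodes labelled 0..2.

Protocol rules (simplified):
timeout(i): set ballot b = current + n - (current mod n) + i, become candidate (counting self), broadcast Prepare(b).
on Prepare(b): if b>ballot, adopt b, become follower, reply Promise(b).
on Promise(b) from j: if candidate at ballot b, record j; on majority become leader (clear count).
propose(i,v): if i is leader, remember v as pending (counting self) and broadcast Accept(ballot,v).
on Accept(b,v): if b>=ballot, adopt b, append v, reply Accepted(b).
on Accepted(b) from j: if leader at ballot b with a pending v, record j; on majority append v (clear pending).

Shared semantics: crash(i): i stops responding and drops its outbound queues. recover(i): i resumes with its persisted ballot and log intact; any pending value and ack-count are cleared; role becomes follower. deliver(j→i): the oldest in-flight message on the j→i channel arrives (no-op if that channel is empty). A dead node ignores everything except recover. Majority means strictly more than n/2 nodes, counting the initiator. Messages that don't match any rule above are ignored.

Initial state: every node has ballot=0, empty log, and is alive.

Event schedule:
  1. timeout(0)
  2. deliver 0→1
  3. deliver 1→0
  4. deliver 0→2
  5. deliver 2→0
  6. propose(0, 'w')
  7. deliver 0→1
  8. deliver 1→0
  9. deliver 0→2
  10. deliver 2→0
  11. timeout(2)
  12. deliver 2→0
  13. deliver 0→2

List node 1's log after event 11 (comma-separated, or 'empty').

after 1 — timeout(0): n0:cand/b3/[-]
after 2 — deliver 0→1: n1:foll/b3/[-]
after 3 — deliver 1→0: n0:lead/b3/[-]
after 4 — deliver 0→2: n2:foll/b3/[-]
after 5 — deliver 2→0: ·
after 6 — propose(0,'w'): ·
after 7 — deliver 0→1: n1:foll/b3/[w]
after 8 — deliver 1→0: n0:lead/b3/[w]
after 9 — deliver 0→2: n2:foll/b3/[w]
after 10 — deliver 2→0: ·
after 11 — timeout(2): n2:cand/b8/[w]

w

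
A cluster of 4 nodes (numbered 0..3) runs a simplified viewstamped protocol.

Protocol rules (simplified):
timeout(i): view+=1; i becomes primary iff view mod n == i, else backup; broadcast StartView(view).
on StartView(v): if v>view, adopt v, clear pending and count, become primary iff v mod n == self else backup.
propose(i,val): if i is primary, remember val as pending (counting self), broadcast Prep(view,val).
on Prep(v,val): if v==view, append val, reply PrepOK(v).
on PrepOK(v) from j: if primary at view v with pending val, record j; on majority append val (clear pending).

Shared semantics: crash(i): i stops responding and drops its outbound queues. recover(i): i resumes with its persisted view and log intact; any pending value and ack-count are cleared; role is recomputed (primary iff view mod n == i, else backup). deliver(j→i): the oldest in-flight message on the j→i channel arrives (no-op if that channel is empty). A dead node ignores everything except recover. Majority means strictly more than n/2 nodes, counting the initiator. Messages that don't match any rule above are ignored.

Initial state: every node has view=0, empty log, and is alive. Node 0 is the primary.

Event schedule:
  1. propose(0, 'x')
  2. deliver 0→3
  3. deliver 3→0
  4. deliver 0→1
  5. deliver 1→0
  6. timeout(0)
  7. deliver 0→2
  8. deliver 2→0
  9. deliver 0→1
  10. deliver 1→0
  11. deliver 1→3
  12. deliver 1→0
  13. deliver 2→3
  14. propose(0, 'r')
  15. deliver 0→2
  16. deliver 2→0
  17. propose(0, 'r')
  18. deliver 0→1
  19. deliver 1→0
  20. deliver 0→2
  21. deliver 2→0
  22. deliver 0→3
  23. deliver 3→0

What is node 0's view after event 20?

[1] propose(0,'x') → ∅
[2] deliver 0→3 → N3(back v0 [x])
[3] deliver 3→0 → ∅
[4] deliver 0→1 → N1(back v0 [x])
[5] deliver 1→0 → N0(prim v0 [x])
[6] timeout(0) → N0(back v1 [x])
[7] deliver 0→2 → N2(back v0 [x])
[8] deliver 2→0 → ∅
[9] deliver 0→1 → N1(prim v1 [x])
[10] deliver 1→0 → ∅
[11] deliver 1→3 → ∅
[12] deliver 1→0 → ∅
[13] deliver 2→3 → ∅
[14] propose(0,'r') → ∅
[15] deliver 0→2 → N2(back v1 [x])
[16] deliver 2→0 → ∅
[17] propose(0,'r') → ∅
[18] deliver 0→1 → ∅
[19] deliver 1→0 → ∅
[20] deliver 0→2 → ∅

1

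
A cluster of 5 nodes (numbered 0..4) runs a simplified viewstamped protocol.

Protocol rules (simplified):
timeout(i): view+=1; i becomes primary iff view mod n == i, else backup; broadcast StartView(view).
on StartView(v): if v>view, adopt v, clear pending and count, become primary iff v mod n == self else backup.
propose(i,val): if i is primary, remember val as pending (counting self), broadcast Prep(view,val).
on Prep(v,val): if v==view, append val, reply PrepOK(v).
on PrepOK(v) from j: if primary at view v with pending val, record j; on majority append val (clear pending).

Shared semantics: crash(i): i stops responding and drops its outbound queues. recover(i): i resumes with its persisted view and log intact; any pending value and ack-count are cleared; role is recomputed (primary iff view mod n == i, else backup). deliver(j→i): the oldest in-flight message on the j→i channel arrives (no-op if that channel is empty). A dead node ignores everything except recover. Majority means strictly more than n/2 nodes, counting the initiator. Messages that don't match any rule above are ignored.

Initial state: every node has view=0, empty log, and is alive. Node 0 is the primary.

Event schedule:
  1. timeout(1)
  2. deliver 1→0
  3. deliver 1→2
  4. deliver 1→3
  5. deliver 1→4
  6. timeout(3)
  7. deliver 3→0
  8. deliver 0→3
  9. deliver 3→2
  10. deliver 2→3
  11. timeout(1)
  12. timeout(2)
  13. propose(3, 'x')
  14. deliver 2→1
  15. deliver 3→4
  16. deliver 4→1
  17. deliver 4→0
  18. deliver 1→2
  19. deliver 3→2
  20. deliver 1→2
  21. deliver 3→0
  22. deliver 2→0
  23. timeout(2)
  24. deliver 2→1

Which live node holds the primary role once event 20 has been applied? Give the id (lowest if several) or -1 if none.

after 1 — timeout(1): n1:prim/v1/[-]
after 2 — deliver 1→0: n0:back/v1/[-]
after 3 — deliver 1→2: n2:back/v1/[-]
after 4 — deliver 1→3: n3:back/v1/[-]
after 5 — deliver 1→4: n4:back/v1/[-]
after 6 — timeout(3): n3:back/v2/[-]
after 7 — deliver 3→0: n0:back/v2/[-]
after 8 — deliver 0→3: ·
after 9 — deliver 3→2: n2:prim/v2/[-]
after 10 — deliver 2→3: ·
after 11 — timeout(1): n1:back/v2/[-]
after 12 — timeout(2): n2:back/v3/[-]
after 13 — propose(3,'x'): ·
after 14 — deliver 2→1: n1:back/v3/[-]
after 15 — deliver 3→4: n4:back/v2/[-]
after 16 — deliver 4→1: ·
after 17 — deliver 4→0: ·
after 18 — deliver 1→2: ·
after 19 — deliver 3→2: ·
after 20 — deliver 1→2: ·

-1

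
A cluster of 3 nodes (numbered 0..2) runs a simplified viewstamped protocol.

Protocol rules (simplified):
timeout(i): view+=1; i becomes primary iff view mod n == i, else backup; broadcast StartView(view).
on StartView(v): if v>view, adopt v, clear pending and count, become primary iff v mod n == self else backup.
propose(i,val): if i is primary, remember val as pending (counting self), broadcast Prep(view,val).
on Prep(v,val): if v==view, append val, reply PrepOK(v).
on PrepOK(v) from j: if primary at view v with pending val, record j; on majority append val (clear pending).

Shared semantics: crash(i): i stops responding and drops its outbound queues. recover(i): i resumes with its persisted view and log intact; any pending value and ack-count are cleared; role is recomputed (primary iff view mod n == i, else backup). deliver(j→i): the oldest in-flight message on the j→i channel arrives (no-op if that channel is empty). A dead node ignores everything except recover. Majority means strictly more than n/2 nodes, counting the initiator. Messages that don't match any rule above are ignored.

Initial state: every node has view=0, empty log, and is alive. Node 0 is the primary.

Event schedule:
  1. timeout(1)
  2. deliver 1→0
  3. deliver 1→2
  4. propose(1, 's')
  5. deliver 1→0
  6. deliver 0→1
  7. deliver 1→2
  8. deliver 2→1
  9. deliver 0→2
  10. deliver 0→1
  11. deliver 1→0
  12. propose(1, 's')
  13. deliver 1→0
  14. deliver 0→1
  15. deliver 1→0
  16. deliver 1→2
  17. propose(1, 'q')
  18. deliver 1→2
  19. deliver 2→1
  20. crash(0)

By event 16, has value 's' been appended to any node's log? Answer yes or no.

after 1 — timeout(1): n1:prim/v1/[-]
after 2 — deliver 1→0: n0:back/v1/[-]
after 3 — deliver 1→2: n2:back/v1/[-]
after 4 — propose(1,'s'): ·
after 5 — deliver 1→0: n0:back/v1/[s]
after 6 — deliver 0→1: n1:prim/v1/[s]
after 7 — deliver 1→2: n2:back/v1/[s]
after 8 — deliver 2→1: ·
after 9 — deliver 0→2: ·
after 10 — deliver 0→1: ·
after 11 — deliver 1→0: ·
after 12 — propose(1,'s'): ·
after 13 — deliver 1→0: n0:back/v1/[s,s]
after 14 — deliver 0→1: n1:prim/v1/[s,s]
after 15 — deliver 1→0: ·
after 16 — deliver 1→2: n2:back/v1/[s,s]

yes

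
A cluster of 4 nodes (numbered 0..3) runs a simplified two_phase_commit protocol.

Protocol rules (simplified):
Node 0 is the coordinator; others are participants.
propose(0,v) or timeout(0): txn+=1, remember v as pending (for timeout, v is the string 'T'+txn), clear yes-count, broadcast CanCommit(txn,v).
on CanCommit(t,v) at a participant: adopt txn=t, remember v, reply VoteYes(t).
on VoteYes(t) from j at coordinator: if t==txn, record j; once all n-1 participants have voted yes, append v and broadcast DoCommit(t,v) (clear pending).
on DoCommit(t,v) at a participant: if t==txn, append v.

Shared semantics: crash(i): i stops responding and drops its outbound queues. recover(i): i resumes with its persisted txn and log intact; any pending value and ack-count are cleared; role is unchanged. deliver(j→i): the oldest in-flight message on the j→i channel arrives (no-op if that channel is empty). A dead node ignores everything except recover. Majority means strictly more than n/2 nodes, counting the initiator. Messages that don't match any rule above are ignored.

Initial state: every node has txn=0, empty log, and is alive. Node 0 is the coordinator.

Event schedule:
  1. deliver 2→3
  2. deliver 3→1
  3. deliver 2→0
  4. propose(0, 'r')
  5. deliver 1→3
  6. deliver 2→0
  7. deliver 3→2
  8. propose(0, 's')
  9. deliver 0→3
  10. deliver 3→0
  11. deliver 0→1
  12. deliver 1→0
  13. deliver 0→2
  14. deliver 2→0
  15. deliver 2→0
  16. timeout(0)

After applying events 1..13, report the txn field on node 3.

e1 deliver 2→3: ·
e2 deliver 3→1: ·
e3 deliver 2→0: ·
e4 propose(0,'r'): 0[coor,t=1,-]
e5 deliver 1→3: ·
e6 deliver 2→0: ·
e7 deliver 3→2: ·
e8 propose(0,'s'): 0[coor,t=2,-]
e9 deliver 0→3: 3[part,t=1,-]
e10 deliver 3→0: ·
e11 deliver 0→1: 1[part,t=1,-]
e12 deliver 1→0: ·
e13 deliver 0→2: 2[part,t=1,-]

1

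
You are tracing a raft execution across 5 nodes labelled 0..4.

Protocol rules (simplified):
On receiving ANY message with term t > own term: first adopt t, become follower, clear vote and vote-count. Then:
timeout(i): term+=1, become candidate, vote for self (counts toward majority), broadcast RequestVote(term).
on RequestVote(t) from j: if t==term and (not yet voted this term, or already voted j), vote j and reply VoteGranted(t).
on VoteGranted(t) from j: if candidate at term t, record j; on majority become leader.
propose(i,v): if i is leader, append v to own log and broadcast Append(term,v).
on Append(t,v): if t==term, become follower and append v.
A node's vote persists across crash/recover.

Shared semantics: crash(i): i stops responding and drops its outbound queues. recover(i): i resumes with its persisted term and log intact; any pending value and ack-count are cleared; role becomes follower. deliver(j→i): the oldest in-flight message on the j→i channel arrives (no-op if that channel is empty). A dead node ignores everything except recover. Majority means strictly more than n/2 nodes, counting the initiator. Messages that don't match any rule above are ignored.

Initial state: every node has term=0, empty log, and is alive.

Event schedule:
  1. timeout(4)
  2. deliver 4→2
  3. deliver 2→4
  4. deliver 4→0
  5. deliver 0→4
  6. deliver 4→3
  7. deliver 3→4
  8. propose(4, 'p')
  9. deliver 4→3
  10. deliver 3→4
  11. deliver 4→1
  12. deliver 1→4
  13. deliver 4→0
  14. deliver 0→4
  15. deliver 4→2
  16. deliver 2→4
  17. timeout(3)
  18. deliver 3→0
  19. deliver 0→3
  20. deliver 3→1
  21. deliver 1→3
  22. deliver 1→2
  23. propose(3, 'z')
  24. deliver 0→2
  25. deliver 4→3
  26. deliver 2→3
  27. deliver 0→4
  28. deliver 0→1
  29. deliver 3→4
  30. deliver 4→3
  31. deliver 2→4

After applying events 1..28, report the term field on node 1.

e1 timeout(4): 4[cand,t=1,-]
e2 deliver 4→2: 2[foll,t=1,-]
e3 deliver 2→4: ·
e4 deliver 4→0: 0[foll,t=1,-]
e5 deliver 0→4: 4[lead,t=1,-]
e6 deliver 4→3: 3[foll,t=1,-]
e7 deliver 3→4: ·
e8 propose(4,'p'): 4[lead,t=1,p]
e9 deliver 4→3: 3[foll,t=1,p]
e10 deliver 3→4: ·
e11 deliver 4→1: 1[foll,t=1,-]
e12 deliver 1→4: ·
e13 deliver 4→0: 0[foll,t=1,p]
e14 deliver 0→4: ·
e15 deliver 4→2: 2[foll,t=1,p]
e16 deliver 2→4: ·
e17 timeout(3): 3[cand,t=2,p]
e18 deliver 3→0: 0[foll,t=2,p]
e19 deliver 0→3: ·
e20 deliver 3→1: 1[foll,t=2,-]
e21 deliver 1→3: 3[lead,t=2,p]
e22 deliver 1→2: ·
e23 propose(3,'z'): 3[lead,t=2,p,z]
e24 deliver 0→2: ·
e25 deliver 4→3: ·
e26 deliver 2→3: ·
e27 deliver 0→4: ·
e28 deliver 0→1: ·

2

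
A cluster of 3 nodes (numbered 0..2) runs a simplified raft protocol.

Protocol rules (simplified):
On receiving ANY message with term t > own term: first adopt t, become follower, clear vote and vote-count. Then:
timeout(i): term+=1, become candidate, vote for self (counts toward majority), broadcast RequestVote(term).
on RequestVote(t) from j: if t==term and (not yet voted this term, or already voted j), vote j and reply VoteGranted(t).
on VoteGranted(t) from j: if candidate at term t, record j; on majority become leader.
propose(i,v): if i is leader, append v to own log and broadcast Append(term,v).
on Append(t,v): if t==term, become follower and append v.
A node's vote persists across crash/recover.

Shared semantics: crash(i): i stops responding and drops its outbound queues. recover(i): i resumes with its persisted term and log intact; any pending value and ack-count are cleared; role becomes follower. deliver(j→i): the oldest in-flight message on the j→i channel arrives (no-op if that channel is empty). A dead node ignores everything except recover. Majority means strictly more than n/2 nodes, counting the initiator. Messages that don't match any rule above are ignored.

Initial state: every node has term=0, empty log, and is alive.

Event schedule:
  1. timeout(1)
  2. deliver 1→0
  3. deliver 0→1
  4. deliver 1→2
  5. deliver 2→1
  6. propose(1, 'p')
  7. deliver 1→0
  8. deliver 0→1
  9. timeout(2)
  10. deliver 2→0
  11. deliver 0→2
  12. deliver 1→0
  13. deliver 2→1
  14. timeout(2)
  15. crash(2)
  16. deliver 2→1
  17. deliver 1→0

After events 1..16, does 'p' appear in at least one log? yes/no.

yes

after 1 — timeout(1): n1:cand/t1/[-]
after 2 — deliver 1→0: n0:foll/t1/[-]
after 3 — deliver 0→1: n1:lead/t1/[-]
after 4 — deliver 1→2: n2:foll/t1/[-]
after 5 — deliver 2→1: ·
after 6 — propose(1,'p'): n1:lead/t1/[p]
after 7 — deliver 1→0: n0:foll/t1/[p]
after 8 — deliver 0→1: ·
after 9 — timeout(2): n2:cand/t2/[-]
after 10 — deliver 2→0: n0:foll/t2/[p]
after 11 — deliver 0→2: n2:lead/t2/[-]
after 12 — deliver 1→0: ·
after 13 — deliver 2→1: n1:foll/t2/[p]
after 14 — timeout(2): n2:cand/t3/[-]
after 15 — crash(2): n2:✗cand/t3/[-]
after 16 — deliver 2→1: ·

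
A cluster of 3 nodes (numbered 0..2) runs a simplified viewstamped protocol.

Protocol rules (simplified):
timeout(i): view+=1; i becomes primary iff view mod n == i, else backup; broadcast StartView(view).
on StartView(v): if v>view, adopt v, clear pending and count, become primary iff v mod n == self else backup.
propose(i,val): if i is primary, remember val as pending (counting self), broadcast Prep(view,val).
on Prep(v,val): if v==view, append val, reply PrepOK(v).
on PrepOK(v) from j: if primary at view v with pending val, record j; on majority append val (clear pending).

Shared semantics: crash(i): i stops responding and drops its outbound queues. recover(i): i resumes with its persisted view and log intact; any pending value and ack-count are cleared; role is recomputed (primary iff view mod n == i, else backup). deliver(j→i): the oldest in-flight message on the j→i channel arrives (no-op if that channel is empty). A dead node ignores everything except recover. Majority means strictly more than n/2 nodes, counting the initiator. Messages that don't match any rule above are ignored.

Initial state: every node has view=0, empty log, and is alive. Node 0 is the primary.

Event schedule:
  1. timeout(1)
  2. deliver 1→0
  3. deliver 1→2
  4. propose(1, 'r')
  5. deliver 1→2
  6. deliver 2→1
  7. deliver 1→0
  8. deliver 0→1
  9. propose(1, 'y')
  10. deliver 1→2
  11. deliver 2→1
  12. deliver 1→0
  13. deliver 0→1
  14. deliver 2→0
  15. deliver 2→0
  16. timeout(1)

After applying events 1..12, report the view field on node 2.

after 1 — timeout(1): n1:prim/v1/[-]
after 2 — deliver 1→0: n0:back/v1/[-]
after 3 — deliver 1→2: n2:back/v1/[-]
after 4 — propose(1,'r'): ·
after 5 — deliver 1→2: n2:back/v1/[r]
after 6 — deliver 2→1: n1:prim/v1/[r]
after 7 — deliver 1→0: n0:back/v1/[r]
after 8 — deliver 0→1: ·
after 9 — propose(1,'y'): ·
after 10 — deliver 1→2: n2:back/v1/[r,y]
after 11 — deliver 2→1: n1:prim/v1/[r,y]
after 12 — deliver 1→0: n0:back/v1/[r,y]

1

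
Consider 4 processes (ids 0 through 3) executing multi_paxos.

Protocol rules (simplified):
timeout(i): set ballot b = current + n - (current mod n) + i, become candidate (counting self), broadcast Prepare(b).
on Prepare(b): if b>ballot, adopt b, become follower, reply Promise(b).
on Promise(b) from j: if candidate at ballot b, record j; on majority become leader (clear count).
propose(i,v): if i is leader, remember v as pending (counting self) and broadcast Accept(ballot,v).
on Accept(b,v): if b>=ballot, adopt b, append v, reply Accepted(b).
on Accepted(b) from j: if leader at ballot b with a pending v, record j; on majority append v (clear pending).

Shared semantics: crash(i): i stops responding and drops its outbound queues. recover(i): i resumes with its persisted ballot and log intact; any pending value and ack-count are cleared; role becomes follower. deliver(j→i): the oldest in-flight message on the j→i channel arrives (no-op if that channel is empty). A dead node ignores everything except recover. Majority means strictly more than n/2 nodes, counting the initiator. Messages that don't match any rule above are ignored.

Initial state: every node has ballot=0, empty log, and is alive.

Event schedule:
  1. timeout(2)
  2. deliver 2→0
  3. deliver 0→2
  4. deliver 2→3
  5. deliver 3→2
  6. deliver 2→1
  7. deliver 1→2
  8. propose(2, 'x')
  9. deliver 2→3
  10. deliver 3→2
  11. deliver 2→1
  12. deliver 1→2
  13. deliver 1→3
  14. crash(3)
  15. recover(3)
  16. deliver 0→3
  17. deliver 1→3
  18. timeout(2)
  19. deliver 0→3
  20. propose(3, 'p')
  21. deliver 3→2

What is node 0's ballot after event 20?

6

after 1 — timeout(2): n2:cand/b6/[-]
after 2 — deliver 2→0: n0:foll/b6/[-]
after 3 — deliver 0→2: ·
after 4 — deliver 2→3: n3:foll/b6/[-]
after 5 — deliver 3→2: n2:lead/b6/[-]
after 6 — deliver 2→1: n1:foll/b6/[-]
after 7 — deliver 1→2: ·
after 8 — propose(2,'x'): ·
after 9 — deliver 2→3: n3:foll/b6/[x]
after 10 — deliver 3→2: ·
after 11 — deliver 2→1: n1:foll/b6/[x]
after 12 — deliver 1→2: n2:lead/b6/[x]
after 13 — deliver 1→3: ·
after 14 — crash(3): n3:✗foll/b6/[x]
after 15 — recover(3): n3:foll/b6/[x]
after 16 — deliver 0→3: ·
after 17 — deliver 1→3: ·
after 18 — timeout(2): n2:cand/b10/[x]
after 19 — deliver 0→3: ·
after 20 — propose(3,'p'): ·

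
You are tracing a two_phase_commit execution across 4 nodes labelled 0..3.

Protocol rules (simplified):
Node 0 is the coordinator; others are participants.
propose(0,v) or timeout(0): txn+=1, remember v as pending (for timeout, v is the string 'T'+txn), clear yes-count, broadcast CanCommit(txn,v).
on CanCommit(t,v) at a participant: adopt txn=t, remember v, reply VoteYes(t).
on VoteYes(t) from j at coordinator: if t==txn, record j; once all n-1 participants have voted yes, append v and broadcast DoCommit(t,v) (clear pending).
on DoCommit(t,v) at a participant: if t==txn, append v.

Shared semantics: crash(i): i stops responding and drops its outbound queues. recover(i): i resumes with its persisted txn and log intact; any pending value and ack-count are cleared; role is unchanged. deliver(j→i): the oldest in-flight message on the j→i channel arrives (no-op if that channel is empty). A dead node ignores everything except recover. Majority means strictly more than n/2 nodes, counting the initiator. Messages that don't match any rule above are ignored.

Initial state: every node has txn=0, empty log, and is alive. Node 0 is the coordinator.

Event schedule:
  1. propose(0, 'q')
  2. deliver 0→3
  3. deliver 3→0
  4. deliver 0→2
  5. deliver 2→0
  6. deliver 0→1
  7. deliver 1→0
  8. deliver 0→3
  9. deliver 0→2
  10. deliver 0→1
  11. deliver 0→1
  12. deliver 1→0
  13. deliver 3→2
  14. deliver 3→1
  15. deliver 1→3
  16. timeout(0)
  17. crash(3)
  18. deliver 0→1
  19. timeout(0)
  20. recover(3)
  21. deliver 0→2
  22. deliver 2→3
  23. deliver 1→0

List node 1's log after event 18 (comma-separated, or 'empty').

q

after 1 — propose(0,'q'): n0:coor/t1/[-]
after 2 — deliver 0→3: n3:part/t1/[-]
after 3 — deliver 3→0: ·
after 4 — deliver 0→2: n2:part/t1/[-]
after 5 — deliver 2→0: ·
after 6 — deliver 0→1: n1:part/t1/[-]
after 7 — deliver 1→0: n0:coor/t1/[q]
after 8 — deliver 0→3: n3:part/t1/[q]
after 9 — deliver 0→2: n2:part/t1/[q]
after 10 — deliver 0→1: n1:part/t1/[q]
after 11 — deliver 0→1: ·
after 12 — deliver 1→0: ·
after 13 — deliver 3→2: ·
after 14 — deliver 3→1: ·
after 15 — deliver 1→3: ·
after 16 — timeout(0): n0:coor/t2/[q]
after 17 — crash(3): n3:✗part/t1/[q]
after 18 — deliver 0→1: n1:part/t2/[q]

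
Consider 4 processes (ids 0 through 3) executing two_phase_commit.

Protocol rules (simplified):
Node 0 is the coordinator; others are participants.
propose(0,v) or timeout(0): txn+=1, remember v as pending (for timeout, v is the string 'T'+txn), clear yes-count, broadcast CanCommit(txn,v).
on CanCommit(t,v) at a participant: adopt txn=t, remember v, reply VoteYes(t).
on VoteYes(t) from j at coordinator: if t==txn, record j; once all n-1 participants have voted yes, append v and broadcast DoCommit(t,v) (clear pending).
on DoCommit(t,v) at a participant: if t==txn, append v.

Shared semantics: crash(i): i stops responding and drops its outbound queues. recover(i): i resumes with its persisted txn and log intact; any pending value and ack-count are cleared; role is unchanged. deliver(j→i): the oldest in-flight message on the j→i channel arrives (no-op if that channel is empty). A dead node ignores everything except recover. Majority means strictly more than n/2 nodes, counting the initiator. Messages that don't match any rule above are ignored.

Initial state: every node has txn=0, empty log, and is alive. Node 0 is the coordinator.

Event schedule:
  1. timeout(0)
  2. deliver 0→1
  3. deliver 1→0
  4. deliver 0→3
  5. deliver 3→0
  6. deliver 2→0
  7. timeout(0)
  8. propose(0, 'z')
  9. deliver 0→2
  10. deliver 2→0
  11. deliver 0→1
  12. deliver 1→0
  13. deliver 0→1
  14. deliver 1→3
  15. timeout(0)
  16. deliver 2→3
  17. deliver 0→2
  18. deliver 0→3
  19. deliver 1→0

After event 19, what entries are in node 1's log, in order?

empty

after 1 — timeout(0): n0:coor/t1/[-]
after 2 — deliver 0→1: n1:part/t1/[-]
after 3 — deliver 1→0: ·
after 4 — deliver 0→3: n3:part/t1/[-]
after 5 — deliver 3→0: ·
after 6 — deliver 2→0: ·
after 7 — timeout(0): n0:coor/t2/[-]
after 8 — propose(0,'z'): n0:coor/t3/[-]
after 9 — deliver 0→2: n2:part/t1/[-]
after 10 — deliver 2→0: ·
after 11 — deliver 0→1: n1:part/t2/[-]
after 12 — deliver 1→0: ·
after 13 — deliver 0→1: n1:part/t3/[-]
after 14 — deliver 1→3: ·
after 15 — timeout(0): n0:coor/t4/[-]
after 16 — deliver 2→3: ·
after 17 — deliver 0→2: n2:part/t2/[-]
after 18 — deliver 0→3: n3:part/t2/[-]
after 19 — deliver 1→0: ·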